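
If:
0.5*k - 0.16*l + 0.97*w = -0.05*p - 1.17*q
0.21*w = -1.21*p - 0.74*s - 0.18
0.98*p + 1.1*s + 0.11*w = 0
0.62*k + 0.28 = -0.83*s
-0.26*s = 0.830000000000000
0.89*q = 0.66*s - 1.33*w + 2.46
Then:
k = 3.82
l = 158.21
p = 6.84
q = 43.77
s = -3.19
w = -29.03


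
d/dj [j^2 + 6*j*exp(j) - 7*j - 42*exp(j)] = 6*j*exp(j) + 2*j - 36*exp(j) - 7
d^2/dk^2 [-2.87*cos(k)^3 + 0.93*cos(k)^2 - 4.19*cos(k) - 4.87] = 6.3425*cos(k) - 1.86*cos(2*k) + 6.4575*cos(3*k)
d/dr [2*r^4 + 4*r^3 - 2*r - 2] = 8*r^3 + 12*r^2 - 2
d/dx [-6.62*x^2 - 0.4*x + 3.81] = -13.24*x - 0.4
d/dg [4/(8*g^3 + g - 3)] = 4*(-24*g^2 - 1)/(8*g^3 + g - 3)^2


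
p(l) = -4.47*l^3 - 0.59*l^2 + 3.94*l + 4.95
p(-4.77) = 457.87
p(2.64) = -71.01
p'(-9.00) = -1071.65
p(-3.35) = 153.18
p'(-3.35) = -142.60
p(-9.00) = 3180.33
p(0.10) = 5.33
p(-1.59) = 15.16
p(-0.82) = 3.79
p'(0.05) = 3.85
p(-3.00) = 108.51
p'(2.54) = -85.57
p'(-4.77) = -295.55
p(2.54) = -62.10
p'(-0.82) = -4.11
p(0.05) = 5.14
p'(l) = -13.41*l^2 - 1.18*l + 3.94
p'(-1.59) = -28.09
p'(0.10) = 3.69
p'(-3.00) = -113.21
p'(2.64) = -92.64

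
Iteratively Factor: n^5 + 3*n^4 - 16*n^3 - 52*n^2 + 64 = (n + 4)*(n^4 - n^3 - 12*n^2 - 4*n + 16) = (n - 1)*(n + 4)*(n^3 - 12*n - 16) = (n - 1)*(n + 2)*(n + 4)*(n^2 - 2*n - 8) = (n - 1)*(n + 2)^2*(n + 4)*(n - 4)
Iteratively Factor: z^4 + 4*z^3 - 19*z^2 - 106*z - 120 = (z + 2)*(z^3 + 2*z^2 - 23*z - 60) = (z + 2)*(z + 3)*(z^2 - z - 20) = (z + 2)*(z + 3)*(z + 4)*(z - 5)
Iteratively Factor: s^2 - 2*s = (s - 2)*(s)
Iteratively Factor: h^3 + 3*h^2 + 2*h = (h + 1)*(h^2 + 2*h) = h*(h + 1)*(h + 2)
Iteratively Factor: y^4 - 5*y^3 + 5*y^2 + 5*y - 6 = (y - 3)*(y^3 - 2*y^2 - y + 2) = (y - 3)*(y - 1)*(y^2 - y - 2) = (y - 3)*(y - 2)*(y - 1)*(y + 1)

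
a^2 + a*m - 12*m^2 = (a - 3*m)*(a + 4*m)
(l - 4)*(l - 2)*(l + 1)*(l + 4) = l^4 - l^3 - 18*l^2 + 16*l + 32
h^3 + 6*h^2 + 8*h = h*(h + 2)*(h + 4)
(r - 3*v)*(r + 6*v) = r^2 + 3*r*v - 18*v^2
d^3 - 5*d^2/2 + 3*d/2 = d*(d - 3/2)*(d - 1)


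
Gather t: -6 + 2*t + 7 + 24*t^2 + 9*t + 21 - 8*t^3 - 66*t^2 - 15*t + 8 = -8*t^3 - 42*t^2 - 4*t + 30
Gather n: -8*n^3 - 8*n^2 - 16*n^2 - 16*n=-8*n^3 - 24*n^2 - 16*n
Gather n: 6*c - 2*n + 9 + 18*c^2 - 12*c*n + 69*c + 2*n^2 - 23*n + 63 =18*c^2 + 75*c + 2*n^2 + n*(-12*c - 25) + 72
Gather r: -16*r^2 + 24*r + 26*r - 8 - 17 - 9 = -16*r^2 + 50*r - 34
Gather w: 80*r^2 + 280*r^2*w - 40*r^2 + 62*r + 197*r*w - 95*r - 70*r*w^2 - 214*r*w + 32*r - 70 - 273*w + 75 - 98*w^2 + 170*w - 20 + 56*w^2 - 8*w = 40*r^2 - r + w^2*(-70*r - 42) + w*(280*r^2 - 17*r - 111) - 15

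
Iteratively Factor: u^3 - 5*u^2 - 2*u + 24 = (u + 2)*(u^2 - 7*u + 12) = (u - 4)*(u + 2)*(u - 3)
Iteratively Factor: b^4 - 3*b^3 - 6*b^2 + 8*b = (b + 2)*(b^3 - 5*b^2 + 4*b) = (b - 4)*(b + 2)*(b^2 - b) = (b - 4)*(b - 1)*(b + 2)*(b)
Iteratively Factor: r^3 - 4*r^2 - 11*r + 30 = (r + 3)*(r^2 - 7*r + 10) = (r - 5)*(r + 3)*(r - 2)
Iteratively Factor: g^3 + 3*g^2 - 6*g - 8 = (g + 1)*(g^2 + 2*g - 8) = (g - 2)*(g + 1)*(g + 4)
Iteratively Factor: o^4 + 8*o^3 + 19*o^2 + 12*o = (o + 1)*(o^3 + 7*o^2 + 12*o) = (o + 1)*(o + 3)*(o^2 + 4*o) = o*(o + 1)*(o + 3)*(o + 4)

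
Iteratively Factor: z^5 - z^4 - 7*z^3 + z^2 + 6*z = (z)*(z^4 - z^3 - 7*z^2 + z + 6) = z*(z + 1)*(z^3 - 2*z^2 - 5*z + 6) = z*(z - 3)*(z + 1)*(z^2 + z - 2) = z*(z - 3)*(z + 1)*(z + 2)*(z - 1)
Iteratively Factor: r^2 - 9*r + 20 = (r - 5)*(r - 4)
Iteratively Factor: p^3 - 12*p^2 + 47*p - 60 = (p - 3)*(p^2 - 9*p + 20) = (p - 4)*(p - 3)*(p - 5)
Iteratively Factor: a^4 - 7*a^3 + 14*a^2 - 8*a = (a - 4)*(a^3 - 3*a^2 + 2*a) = (a - 4)*(a - 1)*(a^2 - 2*a) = a*(a - 4)*(a - 1)*(a - 2)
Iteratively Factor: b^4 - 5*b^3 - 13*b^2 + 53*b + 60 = (b - 5)*(b^3 - 13*b - 12) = (b - 5)*(b - 4)*(b^2 + 4*b + 3) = (b - 5)*(b - 4)*(b + 1)*(b + 3)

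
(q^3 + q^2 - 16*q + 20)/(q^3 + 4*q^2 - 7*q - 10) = (q - 2)/(q + 1)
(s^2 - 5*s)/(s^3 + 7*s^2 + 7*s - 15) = s*(s - 5)/(s^3 + 7*s^2 + 7*s - 15)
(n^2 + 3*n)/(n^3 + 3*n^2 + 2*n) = (n + 3)/(n^2 + 3*n + 2)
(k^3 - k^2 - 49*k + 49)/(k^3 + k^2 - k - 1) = (k^2 - 49)/(k^2 + 2*k + 1)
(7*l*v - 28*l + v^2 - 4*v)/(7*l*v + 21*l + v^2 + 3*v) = (v - 4)/(v + 3)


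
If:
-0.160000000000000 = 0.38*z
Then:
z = -0.42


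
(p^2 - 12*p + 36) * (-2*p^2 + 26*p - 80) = -2*p^4 + 50*p^3 - 464*p^2 + 1896*p - 2880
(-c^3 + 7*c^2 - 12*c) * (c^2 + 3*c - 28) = -c^5 + 4*c^4 + 37*c^3 - 232*c^2 + 336*c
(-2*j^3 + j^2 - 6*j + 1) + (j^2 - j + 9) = -2*j^3 + 2*j^2 - 7*j + 10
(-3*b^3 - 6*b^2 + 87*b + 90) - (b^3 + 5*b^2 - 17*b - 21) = -4*b^3 - 11*b^2 + 104*b + 111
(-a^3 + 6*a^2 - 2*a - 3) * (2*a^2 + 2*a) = -2*a^5 + 10*a^4 + 8*a^3 - 10*a^2 - 6*a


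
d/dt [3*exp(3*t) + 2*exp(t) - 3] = (9*exp(2*t) + 2)*exp(t)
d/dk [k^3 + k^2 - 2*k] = 3*k^2 + 2*k - 2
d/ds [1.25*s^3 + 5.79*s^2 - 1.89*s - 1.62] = 3.75*s^2 + 11.58*s - 1.89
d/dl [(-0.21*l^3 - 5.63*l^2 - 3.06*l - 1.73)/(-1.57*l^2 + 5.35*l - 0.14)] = (0.3297*l^4 - 2.247*l^3 - 34.8365*l^2 - 3.8558*l + 9.6839)/(2.4649*l^4 - 16.799*l^3 + 29.0621*l^2 - 1.498*l + 0.0196)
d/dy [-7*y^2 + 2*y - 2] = 2 - 14*y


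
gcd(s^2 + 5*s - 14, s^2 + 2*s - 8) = s - 2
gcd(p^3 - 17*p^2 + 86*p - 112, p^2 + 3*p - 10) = p - 2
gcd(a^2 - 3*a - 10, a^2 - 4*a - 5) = a - 5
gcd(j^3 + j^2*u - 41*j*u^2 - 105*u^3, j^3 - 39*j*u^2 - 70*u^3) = -j^2 + 2*j*u + 35*u^2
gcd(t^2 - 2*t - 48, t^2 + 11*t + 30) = t + 6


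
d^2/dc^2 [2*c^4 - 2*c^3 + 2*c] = 12*c*(2*c - 1)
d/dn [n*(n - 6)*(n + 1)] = 3*n^2 - 10*n - 6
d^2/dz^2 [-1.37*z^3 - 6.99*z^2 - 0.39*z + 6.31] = -8.22*z - 13.98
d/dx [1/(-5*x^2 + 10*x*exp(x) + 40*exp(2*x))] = 2*(-x*exp(x) + x - 8*exp(2*x) - exp(x))/(5*(-x^2 + 2*x*exp(x) + 8*exp(2*x))^2)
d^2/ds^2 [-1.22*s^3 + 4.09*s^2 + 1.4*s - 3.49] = 8.18 - 7.32*s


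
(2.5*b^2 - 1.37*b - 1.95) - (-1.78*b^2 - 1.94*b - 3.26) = 4.28*b^2 + 0.57*b + 1.31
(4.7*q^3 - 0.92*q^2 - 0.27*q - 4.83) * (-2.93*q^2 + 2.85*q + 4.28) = -13.771*q^5 + 16.0906*q^4 + 18.2851*q^3 + 9.4448*q^2 - 14.9211*q - 20.6724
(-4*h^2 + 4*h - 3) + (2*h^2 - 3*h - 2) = -2*h^2 + h - 5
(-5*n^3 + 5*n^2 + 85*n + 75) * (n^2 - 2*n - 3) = -5*n^5 + 15*n^4 + 90*n^3 - 110*n^2 - 405*n - 225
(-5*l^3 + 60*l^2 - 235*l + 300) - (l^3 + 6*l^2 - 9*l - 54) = -6*l^3 + 54*l^2 - 226*l + 354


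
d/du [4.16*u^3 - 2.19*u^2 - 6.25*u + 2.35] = 12.48*u^2 - 4.38*u - 6.25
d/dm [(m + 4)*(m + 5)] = 2*m + 9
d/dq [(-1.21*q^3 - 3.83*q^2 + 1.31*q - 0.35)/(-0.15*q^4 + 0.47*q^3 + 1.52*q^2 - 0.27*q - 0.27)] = (-0.1815*q^6 - 1.149*q^5 + 0.5504*q^4 - 0.787999999999998*q^3 + 0.5165*q^2 + 3.1322*q - 0.4482)/(0.0225*q^8 - 0.141*q^7 - 0.2351*q^6 + 1.5098*q^5 + 2.1376*q^4 - 1.0746*q^3 - 0.7479*q^2 + 0.1458*q + 0.0729)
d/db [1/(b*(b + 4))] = 2*(-b - 2)/(b^2*(b^2 + 8*b + 16))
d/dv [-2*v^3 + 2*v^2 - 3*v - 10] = -6*v^2 + 4*v - 3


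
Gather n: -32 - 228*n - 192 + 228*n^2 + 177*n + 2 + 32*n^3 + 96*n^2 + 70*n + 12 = 32*n^3 + 324*n^2 + 19*n - 210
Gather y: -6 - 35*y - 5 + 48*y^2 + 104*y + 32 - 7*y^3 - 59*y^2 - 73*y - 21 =-7*y^3 - 11*y^2 - 4*y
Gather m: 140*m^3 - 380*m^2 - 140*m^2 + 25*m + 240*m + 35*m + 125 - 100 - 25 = 140*m^3 - 520*m^2 + 300*m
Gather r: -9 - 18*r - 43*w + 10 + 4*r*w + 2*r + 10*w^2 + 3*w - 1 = r*(4*w - 16) + 10*w^2 - 40*w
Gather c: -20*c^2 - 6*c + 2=-20*c^2 - 6*c + 2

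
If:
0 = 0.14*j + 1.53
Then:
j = -10.93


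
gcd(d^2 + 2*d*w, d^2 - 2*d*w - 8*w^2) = d + 2*w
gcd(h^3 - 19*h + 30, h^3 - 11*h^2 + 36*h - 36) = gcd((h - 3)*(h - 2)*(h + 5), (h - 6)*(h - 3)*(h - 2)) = h^2 - 5*h + 6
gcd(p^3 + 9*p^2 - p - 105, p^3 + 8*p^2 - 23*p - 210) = p + 7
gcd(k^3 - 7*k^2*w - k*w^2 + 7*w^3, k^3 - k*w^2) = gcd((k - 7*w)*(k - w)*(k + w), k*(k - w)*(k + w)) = -k^2 + w^2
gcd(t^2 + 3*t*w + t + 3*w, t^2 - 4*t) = 1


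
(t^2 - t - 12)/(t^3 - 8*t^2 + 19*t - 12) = (t + 3)/(t^2 - 4*t + 3)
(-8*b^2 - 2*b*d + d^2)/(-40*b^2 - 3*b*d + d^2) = (8*b^2 + 2*b*d - d^2)/(40*b^2 + 3*b*d - d^2)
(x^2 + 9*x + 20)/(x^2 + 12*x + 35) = (x + 4)/(x + 7)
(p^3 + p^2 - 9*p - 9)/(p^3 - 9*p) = (p + 1)/p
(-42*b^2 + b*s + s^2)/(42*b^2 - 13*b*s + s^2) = (7*b + s)/(-7*b + s)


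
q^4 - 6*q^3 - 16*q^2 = q^2*(q - 8)*(q + 2)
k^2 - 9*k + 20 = (k - 5)*(k - 4)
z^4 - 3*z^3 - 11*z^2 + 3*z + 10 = (z - 5)*(z - 1)*(z + 1)*(z + 2)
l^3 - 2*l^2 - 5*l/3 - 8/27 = (l - 8/3)*(l + 1/3)^2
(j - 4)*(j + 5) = j^2 + j - 20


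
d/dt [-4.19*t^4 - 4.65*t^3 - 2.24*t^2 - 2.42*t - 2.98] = -16.76*t^3 - 13.95*t^2 - 4.48*t - 2.42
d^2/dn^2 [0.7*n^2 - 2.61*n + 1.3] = 1.40000000000000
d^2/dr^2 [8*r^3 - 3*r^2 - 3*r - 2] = 48*r - 6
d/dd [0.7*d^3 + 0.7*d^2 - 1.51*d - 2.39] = 2.1*d^2 + 1.4*d - 1.51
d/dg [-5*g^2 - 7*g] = -10*g - 7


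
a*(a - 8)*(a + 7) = a^3 - a^2 - 56*a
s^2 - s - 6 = (s - 3)*(s + 2)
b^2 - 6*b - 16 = (b - 8)*(b + 2)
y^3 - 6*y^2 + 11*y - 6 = (y - 3)*(y - 2)*(y - 1)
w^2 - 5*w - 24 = (w - 8)*(w + 3)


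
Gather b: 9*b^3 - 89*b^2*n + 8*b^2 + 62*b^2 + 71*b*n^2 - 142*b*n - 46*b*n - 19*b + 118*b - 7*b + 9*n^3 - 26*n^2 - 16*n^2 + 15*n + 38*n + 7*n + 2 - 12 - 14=9*b^3 + b^2*(70 - 89*n) + b*(71*n^2 - 188*n + 92) + 9*n^3 - 42*n^2 + 60*n - 24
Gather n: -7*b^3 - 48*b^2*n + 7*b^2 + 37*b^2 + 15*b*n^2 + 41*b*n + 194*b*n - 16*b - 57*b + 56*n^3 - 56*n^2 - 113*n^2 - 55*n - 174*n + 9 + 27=-7*b^3 + 44*b^2 - 73*b + 56*n^3 + n^2*(15*b - 169) + n*(-48*b^2 + 235*b - 229) + 36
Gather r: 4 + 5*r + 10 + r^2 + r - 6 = r^2 + 6*r + 8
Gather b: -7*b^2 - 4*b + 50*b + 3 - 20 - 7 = -7*b^2 + 46*b - 24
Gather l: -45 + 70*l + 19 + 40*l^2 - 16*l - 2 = 40*l^2 + 54*l - 28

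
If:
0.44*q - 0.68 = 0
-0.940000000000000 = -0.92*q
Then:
No Solution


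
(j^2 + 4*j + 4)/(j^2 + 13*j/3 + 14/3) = 3*(j + 2)/(3*j + 7)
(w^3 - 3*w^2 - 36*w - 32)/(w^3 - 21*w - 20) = (w - 8)/(w - 5)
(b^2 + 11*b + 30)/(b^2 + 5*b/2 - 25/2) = 2*(b + 6)/(2*b - 5)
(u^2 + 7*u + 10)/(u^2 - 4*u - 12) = (u + 5)/(u - 6)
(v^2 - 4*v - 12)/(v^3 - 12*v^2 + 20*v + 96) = 1/(v - 8)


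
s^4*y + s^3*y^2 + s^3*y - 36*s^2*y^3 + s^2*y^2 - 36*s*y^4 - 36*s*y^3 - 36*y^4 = (s - 6*y)*(s + y)*(s + 6*y)*(s*y + y)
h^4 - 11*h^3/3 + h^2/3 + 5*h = h*(h - 3)*(h - 5/3)*(h + 1)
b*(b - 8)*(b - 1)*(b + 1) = b^4 - 8*b^3 - b^2 + 8*b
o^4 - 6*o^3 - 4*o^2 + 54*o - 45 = (o - 5)*(o - 3)*(o - 1)*(o + 3)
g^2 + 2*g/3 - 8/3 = (g - 4/3)*(g + 2)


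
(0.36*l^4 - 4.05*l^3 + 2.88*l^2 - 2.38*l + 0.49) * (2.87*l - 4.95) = 1.0332*l^5 - 13.4055*l^4 + 28.3131*l^3 - 21.0866*l^2 + 13.1873*l - 2.4255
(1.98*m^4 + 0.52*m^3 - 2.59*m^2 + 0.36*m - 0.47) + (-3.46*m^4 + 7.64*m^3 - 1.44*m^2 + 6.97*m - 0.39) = -1.48*m^4 + 8.16*m^3 - 4.03*m^2 + 7.33*m - 0.86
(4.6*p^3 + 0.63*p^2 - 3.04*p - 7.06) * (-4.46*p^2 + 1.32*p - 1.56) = -20.516*p^5 + 3.2622*p^4 + 7.214*p^3 + 26.492*p^2 - 4.5768*p + 11.0136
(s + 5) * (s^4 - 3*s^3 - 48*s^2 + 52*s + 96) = s^5 + 2*s^4 - 63*s^3 - 188*s^2 + 356*s + 480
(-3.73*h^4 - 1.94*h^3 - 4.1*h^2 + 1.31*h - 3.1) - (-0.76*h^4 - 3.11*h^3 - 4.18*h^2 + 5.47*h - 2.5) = -2.97*h^4 + 1.17*h^3 + 0.0800000000000001*h^2 - 4.16*h - 0.6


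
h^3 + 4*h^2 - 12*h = h*(h - 2)*(h + 6)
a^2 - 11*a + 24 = (a - 8)*(a - 3)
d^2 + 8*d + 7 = (d + 1)*(d + 7)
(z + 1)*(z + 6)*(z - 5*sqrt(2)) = z^3 - 5*sqrt(2)*z^2 + 7*z^2 - 35*sqrt(2)*z + 6*z - 30*sqrt(2)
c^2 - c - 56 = (c - 8)*(c + 7)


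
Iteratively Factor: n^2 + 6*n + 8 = (n + 2)*(n + 4)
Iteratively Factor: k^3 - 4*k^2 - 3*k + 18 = (k - 3)*(k^2 - k - 6) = (k - 3)*(k + 2)*(k - 3)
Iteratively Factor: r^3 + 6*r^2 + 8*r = (r)*(r^2 + 6*r + 8) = r*(r + 4)*(r + 2)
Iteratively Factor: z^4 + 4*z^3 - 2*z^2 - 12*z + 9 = (z - 1)*(z^3 + 5*z^2 + 3*z - 9) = (z - 1)*(z + 3)*(z^2 + 2*z - 3) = (z - 1)^2*(z + 3)*(z + 3)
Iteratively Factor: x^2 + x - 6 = (x + 3)*(x - 2)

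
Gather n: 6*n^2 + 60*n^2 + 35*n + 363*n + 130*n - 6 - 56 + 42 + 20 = 66*n^2 + 528*n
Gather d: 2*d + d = 3*d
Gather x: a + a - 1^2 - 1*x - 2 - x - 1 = 2*a - 2*x - 4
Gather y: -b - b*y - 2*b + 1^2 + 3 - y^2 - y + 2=-3*b - y^2 + y*(-b - 1) + 6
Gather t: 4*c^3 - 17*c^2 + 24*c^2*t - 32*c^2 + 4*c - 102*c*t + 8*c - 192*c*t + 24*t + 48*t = 4*c^3 - 49*c^2 + 12*c + t*(24*c^2 - 294*c + 72)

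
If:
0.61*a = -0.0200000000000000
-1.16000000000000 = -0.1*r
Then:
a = -0.03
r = 11.60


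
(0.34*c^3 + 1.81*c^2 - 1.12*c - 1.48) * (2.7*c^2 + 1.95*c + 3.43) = 0.918*c^5 + 5.55*c^4 + 1.6717*c^3 + 0.0283000000000002*c^2 - 6.7276*c - 5.0764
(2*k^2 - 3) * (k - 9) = 2*k^3 - 18*k^2 - 3*k + 27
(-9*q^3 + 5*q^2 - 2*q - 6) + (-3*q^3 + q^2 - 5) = -12*q^3 + 6*q^2 - 2*q - 11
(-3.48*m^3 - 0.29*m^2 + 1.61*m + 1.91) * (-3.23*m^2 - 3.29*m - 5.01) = 11.2404*m^5 + 12.3859*m^4 + 13.1886*m^3 - 10.0133*m^2 - 14.35*m - 9.5691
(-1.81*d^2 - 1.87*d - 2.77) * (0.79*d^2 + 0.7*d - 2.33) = -1.4299*d^4 - 2.7443*d^3 + 0.72*d^2 + 2.4181*d + 6.4541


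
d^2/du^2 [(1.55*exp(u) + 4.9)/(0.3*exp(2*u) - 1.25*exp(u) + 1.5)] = (0.1395*exp(4*u) + 2.34525*exp(3*u) - 9.6975*exp(2*u) + 1.7425*exp(u) + 12.675)*exp(u)/(0.027*exp(6*u) - 0.3375*exp(5*u) + 1.81125*exp(4*u) - 5.328125*exp(3*u) + 9.05625*exp(2*u) - 8.4375*exp(u) + 3.375)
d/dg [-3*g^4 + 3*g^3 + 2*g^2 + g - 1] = -12*g^3 + 9*g^2 + 4*g + 1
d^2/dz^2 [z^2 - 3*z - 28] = 2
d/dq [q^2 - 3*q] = 2*q - 3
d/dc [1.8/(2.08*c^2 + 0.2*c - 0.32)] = (-7.488*c - 0.36)/(2.08*c^2 + 0.2*c - 0.32)^2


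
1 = 1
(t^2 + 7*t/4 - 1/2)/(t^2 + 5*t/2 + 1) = (4*t - 1)/(2*(2*t + 1))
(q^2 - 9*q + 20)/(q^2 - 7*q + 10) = (q - 4)/(q - 2)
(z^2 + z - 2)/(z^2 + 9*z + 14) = (z - 1)/(z + 7)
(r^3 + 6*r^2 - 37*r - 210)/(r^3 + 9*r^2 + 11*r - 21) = (r^2 - r - 30)/(r^2 + 2*r - 3)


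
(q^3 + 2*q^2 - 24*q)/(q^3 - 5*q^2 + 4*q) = (q + 6)/(q - 1)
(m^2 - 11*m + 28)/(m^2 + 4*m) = (m^2 - 11*m + 28)/(m*(m + 4))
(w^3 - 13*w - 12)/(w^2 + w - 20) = (w^2 + 4*w + 3)/(w + 5)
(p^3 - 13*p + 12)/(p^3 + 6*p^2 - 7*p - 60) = (p - 1)/(p + 5)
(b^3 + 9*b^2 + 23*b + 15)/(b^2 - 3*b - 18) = (b^2 + 6*b + 5)/(b - 6)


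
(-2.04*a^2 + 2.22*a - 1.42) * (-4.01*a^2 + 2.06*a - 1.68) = 8.1804*a^4 - 13.1046*a^3 + 13.6946*a^2 - 6.6548*a + 2.3856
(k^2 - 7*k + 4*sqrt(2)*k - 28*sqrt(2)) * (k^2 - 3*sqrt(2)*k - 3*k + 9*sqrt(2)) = k^4 - 10*k^3 + sqrt(2)*k^3 - 10*sqrt(2)*k^2 - 3*k^2 + 21*sqrt(2)*k + 240*k - 504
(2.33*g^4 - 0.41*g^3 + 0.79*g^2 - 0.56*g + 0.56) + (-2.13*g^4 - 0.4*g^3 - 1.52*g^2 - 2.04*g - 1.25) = 0.2*g^4 - 0.81*g^3 - 0.73*g^2 - 2.6*g - 0.69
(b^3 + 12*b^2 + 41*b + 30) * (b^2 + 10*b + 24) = b^5 + 22*b^4 + 185*b^3 + 728*b^2 + 1284*b + 720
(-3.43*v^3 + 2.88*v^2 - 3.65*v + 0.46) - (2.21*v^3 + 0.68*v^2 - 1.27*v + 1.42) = -5.64*v^3 + 2.2*v^2 - 2.38*v - 0.96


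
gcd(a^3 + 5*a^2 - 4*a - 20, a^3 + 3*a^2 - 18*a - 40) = a^2 + 7*a + 10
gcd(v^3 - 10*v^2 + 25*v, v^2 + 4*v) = v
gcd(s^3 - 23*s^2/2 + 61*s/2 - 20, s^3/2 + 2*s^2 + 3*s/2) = 1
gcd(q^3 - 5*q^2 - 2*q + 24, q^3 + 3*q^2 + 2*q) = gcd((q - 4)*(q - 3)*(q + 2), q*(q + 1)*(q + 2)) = q + 2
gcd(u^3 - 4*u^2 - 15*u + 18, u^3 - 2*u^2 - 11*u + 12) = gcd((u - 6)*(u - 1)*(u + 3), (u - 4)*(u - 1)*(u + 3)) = u^2 + 2*u - 3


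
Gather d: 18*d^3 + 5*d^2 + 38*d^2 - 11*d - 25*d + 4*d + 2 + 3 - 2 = 18*d^3 + 43*d^2 - 32*d + 3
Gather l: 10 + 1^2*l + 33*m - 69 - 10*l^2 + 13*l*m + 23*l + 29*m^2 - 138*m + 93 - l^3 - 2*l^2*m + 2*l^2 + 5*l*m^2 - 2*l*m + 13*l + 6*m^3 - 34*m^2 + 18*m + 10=-l^3 + l^2*(-2*m - 8) + l*(5*m^2 + 11*m + 37) + 6*m^3 - 5*m^2 - 87*m + 44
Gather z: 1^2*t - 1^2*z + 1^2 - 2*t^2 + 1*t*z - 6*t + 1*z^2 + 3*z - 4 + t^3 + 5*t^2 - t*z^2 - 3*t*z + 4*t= t^3 + 3*t^2 - t + z^2*(1 - t) + z*(2 - 2*t) - 3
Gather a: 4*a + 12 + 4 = 4*a + 16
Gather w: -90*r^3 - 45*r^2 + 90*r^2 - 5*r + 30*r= -90*r^3 + 45*r^2 + 25*r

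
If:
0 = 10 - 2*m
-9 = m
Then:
No Solution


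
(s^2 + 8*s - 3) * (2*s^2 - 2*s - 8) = 2*s^4 + 14*s^3 - 30*s^2 - 58*s + 24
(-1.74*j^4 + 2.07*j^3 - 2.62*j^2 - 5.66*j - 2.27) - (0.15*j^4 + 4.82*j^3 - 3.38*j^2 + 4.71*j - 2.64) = -1.89*j^4 - 2.75*j^3 + 0.76*j^2 - 10.37*j + 0.37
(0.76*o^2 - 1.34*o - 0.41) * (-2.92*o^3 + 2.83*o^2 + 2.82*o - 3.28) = -2.2192*o^5 + 6.0636*o^4 - 0.4518*o^3 - 7.4319*o^2 + 3.239*o + 1.3448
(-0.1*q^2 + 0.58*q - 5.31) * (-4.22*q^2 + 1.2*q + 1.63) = 0.422*q^4 - 2.5676*q^3 + 22.9412*q^2 - 5.4266*q - 8.6553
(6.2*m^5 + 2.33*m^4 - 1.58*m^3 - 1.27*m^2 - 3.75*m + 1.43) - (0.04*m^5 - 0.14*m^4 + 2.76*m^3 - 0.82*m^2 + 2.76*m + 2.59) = 6.16*m^5 + 2.47*m^4 - 4.34*m^3 - 0.45*m^2 - 6.51*m - 1.16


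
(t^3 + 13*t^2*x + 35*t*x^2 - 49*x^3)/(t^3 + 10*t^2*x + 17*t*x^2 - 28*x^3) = (t + 7*x)/(t + 4*x)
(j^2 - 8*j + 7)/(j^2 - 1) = (j - 7)/(j + 1)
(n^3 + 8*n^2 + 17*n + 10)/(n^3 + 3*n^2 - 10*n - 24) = (n^2 + 6*n + 5)/(n^2 + n - 12)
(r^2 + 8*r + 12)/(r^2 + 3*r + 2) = (r + 6)/(r + 1)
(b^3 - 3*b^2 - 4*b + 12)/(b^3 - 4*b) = (b - 3)/b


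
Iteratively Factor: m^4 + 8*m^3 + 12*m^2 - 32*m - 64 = (m + 2)*(m^3 + 6*m^2 - 32) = (m + 2)*(m + 4)*(m^2 + 2*m - 8) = (m - 2)*(m + 2)*(m + 4)*(m + 4)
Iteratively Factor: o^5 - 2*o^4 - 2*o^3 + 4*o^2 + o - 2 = (o + 1)*(o^4 - 3*o^3 + o^2 + 3*o - 2) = (o + 1)^2*(o^3 - 4*o^2 + 5*o - 2) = (o - 2)*(o + 1)^2*(o^2 - 2*o + 1) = (o - 2)*(o - 1)*(o + 1)^2*(o - 1)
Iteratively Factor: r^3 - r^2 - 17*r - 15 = (r + 1)*(r^2 - 2*r - 15) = (r + 1)*(r + 3)*(r - 5)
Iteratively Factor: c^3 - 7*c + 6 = (c - 2)*(c^2 + 2*c - 3) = (c - 2)*(c - 1)*(c + 3)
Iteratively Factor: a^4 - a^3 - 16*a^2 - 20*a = (a + 2)*(a^3 - 3*a^2 - 10*a) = (a - 5)*(a + 2)*(a^2 + 2*a) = a*(a - 5)*(a + 2)*(a + 2)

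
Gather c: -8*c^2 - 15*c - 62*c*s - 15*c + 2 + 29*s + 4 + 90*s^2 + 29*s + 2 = -8*c^2 + c*(-62*s - 30) + 90*s^2 + 58*s + 8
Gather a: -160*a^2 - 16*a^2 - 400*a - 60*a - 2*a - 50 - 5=-176*a^2 - 462*a - 55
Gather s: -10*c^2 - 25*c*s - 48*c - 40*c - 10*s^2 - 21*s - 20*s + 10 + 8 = -10*c^2 - 88*c - 10*s^2 + s*(-25*c - 41) + 18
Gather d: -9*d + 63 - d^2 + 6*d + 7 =-d^2 - 3*d + 70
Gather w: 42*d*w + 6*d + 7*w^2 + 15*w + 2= 6*d + 7*w^2 + w*(42*d + 15) + 2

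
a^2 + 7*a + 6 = (a + 1)*(a + 6)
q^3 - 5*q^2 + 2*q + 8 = (q - 4)*(q - 2)*(q + 1)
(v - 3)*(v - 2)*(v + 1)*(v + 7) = v^4 + 3*v^3 - 27*v^2 + 13*v + 42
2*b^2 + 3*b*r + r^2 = (b + r)*(2*b + r)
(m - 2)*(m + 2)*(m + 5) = m^3 + 5*m^2 - 4*m - 20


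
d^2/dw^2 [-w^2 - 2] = -2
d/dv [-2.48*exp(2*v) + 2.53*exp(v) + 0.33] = (2.53 - 4.96*exp(v))*exp(v)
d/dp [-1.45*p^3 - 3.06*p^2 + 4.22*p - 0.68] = -4.35*p^2 - 6.12*p + 4.22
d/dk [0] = 0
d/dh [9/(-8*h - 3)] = 72/(8*h + 3)^2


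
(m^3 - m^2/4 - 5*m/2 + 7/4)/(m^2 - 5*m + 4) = (4*m^2 + 3*m - 7)/(4*(m - 4))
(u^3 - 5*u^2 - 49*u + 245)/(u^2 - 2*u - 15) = (u^2 - 49)/(u + 3)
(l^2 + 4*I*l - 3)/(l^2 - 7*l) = (l^2 + 4*I*l - 3)/(l*(l - 7))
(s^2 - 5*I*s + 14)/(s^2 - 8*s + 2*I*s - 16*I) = (s - 7*I)/(s - 8)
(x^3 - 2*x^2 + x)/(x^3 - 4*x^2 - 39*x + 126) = x*(x^2 - 2*x + 1)/(x^3 - 4*x^2 - 39*x + 126)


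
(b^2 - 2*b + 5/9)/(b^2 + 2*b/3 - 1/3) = (b - 5/3)/(b + 1)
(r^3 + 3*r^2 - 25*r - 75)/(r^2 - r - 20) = (r^2 + 8*r + 15)/(r + 4)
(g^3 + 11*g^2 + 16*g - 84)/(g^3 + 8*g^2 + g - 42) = (g + 6)/(g + 3)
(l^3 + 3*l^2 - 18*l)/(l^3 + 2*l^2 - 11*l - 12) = l*(l + 6)/(l^2 + 5*l + 4)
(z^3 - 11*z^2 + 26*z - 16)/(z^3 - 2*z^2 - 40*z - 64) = (z^2 - 3*z + 2)/(z^2 + 6*z + 8)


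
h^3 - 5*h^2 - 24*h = h*(h - 8)*(h + 3)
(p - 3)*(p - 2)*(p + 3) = p^3 - 2*p^2 - 9*p + 18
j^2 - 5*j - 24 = (j - 8)*(j + 3)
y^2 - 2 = (y - sqrt(2))*(y + sqrt(2))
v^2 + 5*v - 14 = (v - 2)*(v + 7)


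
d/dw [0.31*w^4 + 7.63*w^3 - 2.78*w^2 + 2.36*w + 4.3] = 1.24*w^3 + 22.89*w^2 - 5.56*w + 2.36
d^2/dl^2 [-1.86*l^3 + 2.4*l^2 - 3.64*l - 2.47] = 4.8 - 11.16*l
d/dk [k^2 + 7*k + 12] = 2*k + 7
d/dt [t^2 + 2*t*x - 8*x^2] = 2*t + 2*x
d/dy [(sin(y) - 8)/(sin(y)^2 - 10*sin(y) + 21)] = (16*sin(y) + cos(y)^2 - 60)*cos(y)/(sin(y)^2 - 10*sin(y) + 21)^2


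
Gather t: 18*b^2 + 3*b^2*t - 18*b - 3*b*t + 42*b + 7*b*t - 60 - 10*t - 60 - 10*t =18*b^2 + 24*b + t*(3*b^2 + 4*b - 20) - 120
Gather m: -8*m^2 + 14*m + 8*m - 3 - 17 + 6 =-8*m^2 + 22*m - 14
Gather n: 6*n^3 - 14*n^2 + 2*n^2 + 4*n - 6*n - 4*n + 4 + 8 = 6*n^3 - 12*n^2 - 6*n + 12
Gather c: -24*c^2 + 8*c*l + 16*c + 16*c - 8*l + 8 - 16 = -24*c^2 + c*(8*l + 32) - 8*l - 8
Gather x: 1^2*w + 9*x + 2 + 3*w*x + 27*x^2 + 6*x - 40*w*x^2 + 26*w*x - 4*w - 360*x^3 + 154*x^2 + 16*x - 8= -3*w - 360*x^3 + x^2*(181 - 40*w) + x*(29*w + 31) - 6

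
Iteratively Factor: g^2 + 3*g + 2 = (g + 2)*(g + 1)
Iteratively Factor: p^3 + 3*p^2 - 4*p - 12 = (p + 2)*(p^2 + p - 6) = (p + 2)*(p + 3)*(p - 2)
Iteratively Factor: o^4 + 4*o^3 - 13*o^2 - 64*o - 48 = (o + 1)*(o^3 + 3*o^2 - 16*o - 48) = (o + 1)*(o + 3)*(o^2 - 16) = (o + 1)*(o + 3)*(o + 4)*(o - 4)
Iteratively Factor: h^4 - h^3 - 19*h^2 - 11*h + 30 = (h + 3)*(h^3 - 4*h^2 - 7*h + 10) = (h - 5)*(h + 3)*(h^2 + h - 2) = (h - 5)*(h - 1)*(h + 3)*(h + 2)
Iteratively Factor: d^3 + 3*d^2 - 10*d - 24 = (d + 2)*(d^2 + d - 12) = (d - 3)*(d + 2)*(d + 4)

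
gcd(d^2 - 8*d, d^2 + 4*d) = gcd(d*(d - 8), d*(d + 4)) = d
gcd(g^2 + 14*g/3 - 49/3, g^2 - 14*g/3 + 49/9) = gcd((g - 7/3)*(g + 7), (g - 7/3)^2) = g - 7/3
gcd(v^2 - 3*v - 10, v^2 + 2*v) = v + 2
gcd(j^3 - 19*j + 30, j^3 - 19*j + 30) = j^3 - 19*j + 30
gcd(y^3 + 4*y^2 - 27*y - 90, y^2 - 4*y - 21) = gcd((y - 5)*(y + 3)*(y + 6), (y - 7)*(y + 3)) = y + 3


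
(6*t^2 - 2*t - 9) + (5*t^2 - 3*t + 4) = 11*t^2 - 5*t - 5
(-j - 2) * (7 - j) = j^2 - 5*j - 14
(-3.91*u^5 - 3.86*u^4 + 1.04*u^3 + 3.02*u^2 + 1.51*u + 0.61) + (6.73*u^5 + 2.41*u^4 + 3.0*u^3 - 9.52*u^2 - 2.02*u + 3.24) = 2.82*u^5 - 1.45*u^4 + 4.04*u^3 - 6.5*u^2 - 0.51*u + 3.85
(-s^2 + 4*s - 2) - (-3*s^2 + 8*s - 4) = 2*s^2 - 4*s + 2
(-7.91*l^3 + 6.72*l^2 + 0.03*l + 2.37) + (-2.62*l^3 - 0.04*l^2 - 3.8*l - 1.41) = -10.53*l^3 + 6.68*l^2 - 3.77*l + 0.96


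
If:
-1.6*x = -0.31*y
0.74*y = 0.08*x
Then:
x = 0.00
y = 0.00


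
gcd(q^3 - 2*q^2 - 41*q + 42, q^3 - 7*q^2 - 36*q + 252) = q^2 - q - 42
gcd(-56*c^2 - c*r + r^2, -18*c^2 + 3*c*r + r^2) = 1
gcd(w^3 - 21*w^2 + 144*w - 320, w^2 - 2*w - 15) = w - 5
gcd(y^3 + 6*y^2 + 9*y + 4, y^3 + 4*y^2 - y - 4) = y^2 + 5*y + 4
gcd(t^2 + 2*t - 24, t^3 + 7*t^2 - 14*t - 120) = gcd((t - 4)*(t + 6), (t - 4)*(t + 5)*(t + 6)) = t^2 + 2*t - 24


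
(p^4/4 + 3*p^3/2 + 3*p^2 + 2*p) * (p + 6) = p^5/4 + 3*p^4 + 12*p^3 + 20*p^2 + 12*p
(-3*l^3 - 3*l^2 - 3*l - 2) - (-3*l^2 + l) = -3*l^3 - 4*l - 2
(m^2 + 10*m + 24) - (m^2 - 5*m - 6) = 15*m + 30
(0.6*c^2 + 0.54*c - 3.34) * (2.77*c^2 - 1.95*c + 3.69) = 1.662*c^4 + 0.3258*c^3 - 8.0908*c^2 + 8.5056*c - 12.3246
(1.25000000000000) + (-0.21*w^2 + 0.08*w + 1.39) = -0.21*w^2 + 0.08*w + 2.64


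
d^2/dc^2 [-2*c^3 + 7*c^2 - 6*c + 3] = 14 - 12*c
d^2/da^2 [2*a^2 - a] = 4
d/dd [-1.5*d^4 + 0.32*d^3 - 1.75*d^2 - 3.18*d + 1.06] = -6.0*d^3 + 0.96*d^2 - 3.5*d - 3.18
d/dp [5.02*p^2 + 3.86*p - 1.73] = 10.04*p + 3.86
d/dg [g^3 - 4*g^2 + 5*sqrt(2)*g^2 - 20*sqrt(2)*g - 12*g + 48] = 3*g^2 - 8*g + 10*sqrt(2)*g - 20*sqrt(2) - 12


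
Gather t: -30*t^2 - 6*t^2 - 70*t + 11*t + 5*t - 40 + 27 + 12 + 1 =-36*t^2 - 54*t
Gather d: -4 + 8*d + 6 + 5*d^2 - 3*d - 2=5*d^2 + 5*d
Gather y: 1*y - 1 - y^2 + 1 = -y^2 + y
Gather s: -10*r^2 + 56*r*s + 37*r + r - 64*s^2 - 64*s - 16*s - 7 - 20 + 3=-10*r^2 + 38*r - 64*s^2 + s*(56*r - 80) - 24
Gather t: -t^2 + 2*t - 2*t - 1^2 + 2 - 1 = -t^2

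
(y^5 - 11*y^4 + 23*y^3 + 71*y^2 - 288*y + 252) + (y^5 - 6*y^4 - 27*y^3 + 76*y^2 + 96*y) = 2*y^5 - 17*y^4 - 4*y^3 + 147*y^2 - 192*y + 252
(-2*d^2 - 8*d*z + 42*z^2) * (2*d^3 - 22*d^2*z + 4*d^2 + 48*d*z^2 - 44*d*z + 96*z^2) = -4*d^5 + 28*d^4*z - 8*d^4 + 164*d^3*z^2 + 56*d^3*z - 1308*d^2*z^3 + 328*d^2*z^2 + 2016*d*z^4 - 2616*d*z^3 + 4032*z^4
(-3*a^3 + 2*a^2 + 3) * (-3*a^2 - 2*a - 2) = 9*a^5 + 2*a^3 - 13*a^2 - 6*a - 6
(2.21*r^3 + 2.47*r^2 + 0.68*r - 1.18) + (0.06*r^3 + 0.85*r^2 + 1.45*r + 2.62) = 2.27*r^3 + 3.32*r^2 + 2.13*r + 1.44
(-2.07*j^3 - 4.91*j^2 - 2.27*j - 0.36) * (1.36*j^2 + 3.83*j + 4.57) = -2.8152*j^5 - 14.6057*j^4 - 31.3524*j^3 - 31.6224*j^2 - 11.7527*j - 1.6452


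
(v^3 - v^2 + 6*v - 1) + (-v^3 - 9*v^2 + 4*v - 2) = -10*v^2 + 10*v - 3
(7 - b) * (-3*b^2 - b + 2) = 3*b^3 - 20*b^2 - 9*b + 14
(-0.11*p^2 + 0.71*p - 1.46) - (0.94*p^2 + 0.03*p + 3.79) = -1.05*p^2 + 0.68*p - 5.25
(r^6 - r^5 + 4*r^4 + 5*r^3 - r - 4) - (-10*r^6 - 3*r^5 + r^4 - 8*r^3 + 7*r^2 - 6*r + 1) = 11*r^6 + 2*r^5 + 3*r^4 + 13*r^3 - 7*r^2 + 5*r - 5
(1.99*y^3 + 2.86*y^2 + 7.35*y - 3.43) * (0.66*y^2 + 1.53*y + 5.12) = 1.3134*y^5 + 4.9323*y^4 + 19.4156*y^3 + 23.6249*y^2 + 32.3841*y - 17.5616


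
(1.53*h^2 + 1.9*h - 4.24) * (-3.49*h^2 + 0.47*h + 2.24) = -5.3397*h^4 - 5.9119*h^3 + 19.1178*h^2 + 2.2632*h - 9.4976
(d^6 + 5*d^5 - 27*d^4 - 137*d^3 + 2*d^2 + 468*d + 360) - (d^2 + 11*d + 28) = d^6 + 5*d^5 - 27*d^4 - 137*d^3 + d^2 + 457*d + 332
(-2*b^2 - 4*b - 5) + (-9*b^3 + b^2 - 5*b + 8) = -9*b^3 - b^2 - 9*b + 3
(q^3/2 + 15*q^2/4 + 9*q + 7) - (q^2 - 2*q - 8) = q^3/2 + 11*q^2/4 + 11*q + 15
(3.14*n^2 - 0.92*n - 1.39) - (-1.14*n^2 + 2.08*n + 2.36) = 4.28*n^2 - 3.0*n - 3.75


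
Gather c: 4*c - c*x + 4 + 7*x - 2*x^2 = c*(4 - x) - 2*x^2 + 7*x + 4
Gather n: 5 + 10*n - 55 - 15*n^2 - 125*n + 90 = -15*n^2 - 115*n + 40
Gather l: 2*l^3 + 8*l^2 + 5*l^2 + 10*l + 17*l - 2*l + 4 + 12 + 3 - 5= 2*l^3 + 13*l^2 + 25*l + 14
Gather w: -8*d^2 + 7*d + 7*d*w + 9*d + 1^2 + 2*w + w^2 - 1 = -8*d^2 + 16*d + w^2 + w*(7*d + 2)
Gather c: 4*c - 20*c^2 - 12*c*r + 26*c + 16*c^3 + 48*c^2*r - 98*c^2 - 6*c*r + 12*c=16*c^3 + c^2*(48*r - 118) + c*(42 - 18*r)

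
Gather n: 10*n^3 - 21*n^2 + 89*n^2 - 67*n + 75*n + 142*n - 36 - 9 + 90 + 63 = 10*n^3 + 68*n^2 + 150*n + 108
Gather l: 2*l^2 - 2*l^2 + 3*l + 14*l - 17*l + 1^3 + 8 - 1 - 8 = 0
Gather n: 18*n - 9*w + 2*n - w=20*n - 10*w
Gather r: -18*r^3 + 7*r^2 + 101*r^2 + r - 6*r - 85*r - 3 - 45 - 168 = -18*r^3 + 108*r^2 - 90*r - 216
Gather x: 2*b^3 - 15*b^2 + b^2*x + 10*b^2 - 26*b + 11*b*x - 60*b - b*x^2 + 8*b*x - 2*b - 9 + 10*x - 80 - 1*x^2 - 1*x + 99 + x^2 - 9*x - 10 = 2*b^3 - 5*b^2 - b*x^2 - 88*b + x*(b^2 + 19*b)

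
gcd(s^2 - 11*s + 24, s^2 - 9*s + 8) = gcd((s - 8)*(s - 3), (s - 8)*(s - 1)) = s - 8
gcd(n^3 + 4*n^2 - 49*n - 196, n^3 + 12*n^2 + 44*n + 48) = n + 4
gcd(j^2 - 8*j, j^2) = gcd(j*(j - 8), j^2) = j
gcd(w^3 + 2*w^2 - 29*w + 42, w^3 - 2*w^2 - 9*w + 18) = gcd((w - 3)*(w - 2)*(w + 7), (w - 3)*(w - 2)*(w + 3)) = w^2 - 5*w + 6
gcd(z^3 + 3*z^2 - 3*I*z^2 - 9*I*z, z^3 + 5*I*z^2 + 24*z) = z^2 - 3*I*z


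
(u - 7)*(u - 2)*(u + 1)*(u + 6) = u^4 - 2*u^3 - 43*u^2 + 44*u + 84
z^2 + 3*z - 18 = (z - 3)*(z + 6)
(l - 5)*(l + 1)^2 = l^3 - 3*l^2 - 9*l - 5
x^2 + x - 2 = (x - 1)*(x + 2)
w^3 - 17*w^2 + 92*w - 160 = (w - 8)*(w - 5)*(w - 4)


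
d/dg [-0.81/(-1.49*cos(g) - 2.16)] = 1.2069*sin(g)/(1.49*cos(g) + 2.16)^2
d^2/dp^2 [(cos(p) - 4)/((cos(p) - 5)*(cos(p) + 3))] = (14*(1 - cos(p)^2)^2 - cos(p)^5 - 112*cos(p)^3 + 290*cos(p)^2 - 207*cos(p) - 226)/((cos(p) - 5)^3*(cos(p) + 3)^3)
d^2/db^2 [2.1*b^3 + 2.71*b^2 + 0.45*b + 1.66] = 12.6*b + 5.42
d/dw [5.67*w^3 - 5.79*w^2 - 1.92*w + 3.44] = 17.01*w^2 - 11.58*w - 1.92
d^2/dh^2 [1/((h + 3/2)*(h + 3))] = 4*(4*(h + 3)^2 + 2*(h + 3)*(2*h + 3) + (2*h + 3)^2)/((h + 3)^3*(2*h + 3)^3)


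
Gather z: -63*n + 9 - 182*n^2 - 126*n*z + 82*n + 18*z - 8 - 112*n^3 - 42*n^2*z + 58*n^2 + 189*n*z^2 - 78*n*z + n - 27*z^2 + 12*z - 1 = -112*n^3 - 124*n^2 + 20*n + z^2*(189*n - 27) + z*(-42*n^2 - 204*n + 30)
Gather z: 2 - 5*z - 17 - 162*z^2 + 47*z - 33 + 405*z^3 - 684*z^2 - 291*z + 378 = 405*z^3 - 846*z^2 - 249*z + 330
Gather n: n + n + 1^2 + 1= 2*n + 2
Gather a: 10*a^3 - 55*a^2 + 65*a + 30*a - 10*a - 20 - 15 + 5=10*a^3 - 55*a^2 + 85*a - 30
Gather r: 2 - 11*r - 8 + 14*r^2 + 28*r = 14*r^2 + 17*r - 6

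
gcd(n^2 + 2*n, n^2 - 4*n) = n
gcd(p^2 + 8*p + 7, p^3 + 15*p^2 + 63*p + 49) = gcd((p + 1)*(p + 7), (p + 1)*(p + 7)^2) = p^2 + 8*p + 7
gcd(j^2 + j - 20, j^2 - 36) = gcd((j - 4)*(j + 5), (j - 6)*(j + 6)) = 1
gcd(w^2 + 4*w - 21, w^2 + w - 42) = w + 7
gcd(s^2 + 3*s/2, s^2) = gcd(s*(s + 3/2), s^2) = s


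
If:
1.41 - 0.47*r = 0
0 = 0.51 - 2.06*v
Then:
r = 3.00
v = 0.25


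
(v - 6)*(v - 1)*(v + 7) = v^3 - 43*v + 42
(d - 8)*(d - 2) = d^2 - 10*d + 16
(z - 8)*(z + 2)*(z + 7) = z^3 + z^2 - 58*z - 112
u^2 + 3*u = u*(u + 3)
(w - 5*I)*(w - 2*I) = w^2 - 7*I*w - 10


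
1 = 1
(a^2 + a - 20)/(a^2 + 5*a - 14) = (a^2 + a - 20)/(a^2 + 5*a - 14)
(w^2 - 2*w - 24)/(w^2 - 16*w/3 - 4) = 3*(w + 4)/(3*w + 2)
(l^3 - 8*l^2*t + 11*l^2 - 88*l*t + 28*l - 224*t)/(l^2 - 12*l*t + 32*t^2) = (-l^2 - 11*l - 28)/(-l + 4*t)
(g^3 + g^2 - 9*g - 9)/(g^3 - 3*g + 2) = (g^3 + g^2 - 9*g - 9)/(g^3 - 3*g + 2)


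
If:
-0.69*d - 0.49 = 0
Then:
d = -0.71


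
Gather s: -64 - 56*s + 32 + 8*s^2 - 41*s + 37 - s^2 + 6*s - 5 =7*s^2 - 91*s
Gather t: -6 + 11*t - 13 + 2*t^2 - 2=2*t^2 + 11*t - 21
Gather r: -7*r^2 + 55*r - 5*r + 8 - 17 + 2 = -7*r^2 + 50*r - 7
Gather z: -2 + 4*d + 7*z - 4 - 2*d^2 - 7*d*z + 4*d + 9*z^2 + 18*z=-2*d^2 + 8*d + 9*z^2 + z*(25 - 7*d) - 6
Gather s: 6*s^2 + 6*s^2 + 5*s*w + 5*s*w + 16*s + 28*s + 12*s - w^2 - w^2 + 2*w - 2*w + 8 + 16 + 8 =12*s^2 + s*(10*w + 56) - 2*w^2 + 32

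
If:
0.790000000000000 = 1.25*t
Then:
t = 0.63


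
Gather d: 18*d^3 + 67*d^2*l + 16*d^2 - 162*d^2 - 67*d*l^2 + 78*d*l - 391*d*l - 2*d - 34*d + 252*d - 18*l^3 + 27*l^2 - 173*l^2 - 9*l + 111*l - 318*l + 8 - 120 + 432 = 18*d^3 + d^2*(67*l - 146) + d*(-67*l^2 - 313*l + 216) - 18*l^3 - 146*l^2 - 216*l + 320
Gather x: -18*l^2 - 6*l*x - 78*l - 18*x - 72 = -18*l^2 - 78*l + x*(-6*l - 18) - 72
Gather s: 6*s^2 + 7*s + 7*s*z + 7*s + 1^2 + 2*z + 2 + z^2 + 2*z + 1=6*s^2 + s*(7*z + 14) + z^2 + 4*z + 4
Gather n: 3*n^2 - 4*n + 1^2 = 3*n^2 - 4*n + 1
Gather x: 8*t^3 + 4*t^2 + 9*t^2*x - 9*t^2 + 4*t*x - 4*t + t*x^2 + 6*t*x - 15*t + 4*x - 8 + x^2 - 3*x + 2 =8*t^3 - 5*t^2 - 19*t + x^2*(t + 1) + x*(9*t^2 + 10*t + 1) - 6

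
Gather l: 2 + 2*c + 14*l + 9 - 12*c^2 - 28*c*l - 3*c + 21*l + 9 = -12*c^2 - c + l*(35 - 28*c) + 20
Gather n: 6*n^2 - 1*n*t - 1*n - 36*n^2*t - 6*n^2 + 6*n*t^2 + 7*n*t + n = -36*n^2*t + n*(6*t^2 + 6*t)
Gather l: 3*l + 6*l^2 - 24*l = 6*l^2 - 21*l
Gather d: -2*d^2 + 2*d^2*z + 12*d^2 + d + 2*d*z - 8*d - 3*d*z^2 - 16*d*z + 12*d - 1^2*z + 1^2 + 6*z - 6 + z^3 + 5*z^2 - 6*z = d^2*(2*z + 10) + d*(-3*z^2 - 14*z + 5) + z^3 + 5*z^2 - z - 5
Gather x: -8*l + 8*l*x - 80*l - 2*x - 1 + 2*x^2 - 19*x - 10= -88*l + 2*x^2 + x*(8*l - 21) - 11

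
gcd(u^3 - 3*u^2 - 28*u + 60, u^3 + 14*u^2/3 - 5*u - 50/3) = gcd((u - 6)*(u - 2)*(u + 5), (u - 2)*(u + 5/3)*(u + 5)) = u^2 + 3*u - 10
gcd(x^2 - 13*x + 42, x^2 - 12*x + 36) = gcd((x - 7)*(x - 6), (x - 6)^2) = x - 6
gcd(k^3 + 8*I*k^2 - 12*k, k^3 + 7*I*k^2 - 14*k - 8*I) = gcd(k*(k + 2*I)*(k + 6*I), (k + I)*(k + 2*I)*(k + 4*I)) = k + 2*I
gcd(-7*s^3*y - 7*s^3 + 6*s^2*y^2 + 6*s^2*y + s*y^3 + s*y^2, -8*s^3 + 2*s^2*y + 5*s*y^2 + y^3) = -s + y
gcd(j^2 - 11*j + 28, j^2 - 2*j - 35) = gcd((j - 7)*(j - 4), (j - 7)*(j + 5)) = j - 7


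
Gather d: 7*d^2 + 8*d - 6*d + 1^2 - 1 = 7*d^2 + 2*d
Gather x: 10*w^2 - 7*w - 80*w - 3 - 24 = 10*w^2 - 87*w - 27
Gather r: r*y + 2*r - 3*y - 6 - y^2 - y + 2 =r*(y + 2) - y^2 - 4*y - 4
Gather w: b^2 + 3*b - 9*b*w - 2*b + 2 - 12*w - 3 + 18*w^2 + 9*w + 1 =b^2 + b + 18*w^2 + w*(-9*b - 3)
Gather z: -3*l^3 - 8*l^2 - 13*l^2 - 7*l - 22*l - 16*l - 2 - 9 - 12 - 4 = -3*l^3 - 21*l^2 - 45*l - 27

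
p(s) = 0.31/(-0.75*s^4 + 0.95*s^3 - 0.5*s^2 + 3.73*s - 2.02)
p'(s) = 0.31*(3.0*s^3 - 2.85*s^2 + 1.0*s - 3.73)/(-0.75*s^4 + 0.95*s^3 - 0.5*s^2 + 3.73*s - 2.02)^2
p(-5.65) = -0.00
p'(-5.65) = -0.00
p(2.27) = -0.06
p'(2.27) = 0.24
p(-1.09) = -0.03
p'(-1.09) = -0.05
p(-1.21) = -0.03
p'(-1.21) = -0.04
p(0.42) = -0.63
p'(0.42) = -4.55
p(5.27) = -0.00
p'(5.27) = 0.00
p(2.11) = -0.13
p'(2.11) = 0.80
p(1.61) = 0.19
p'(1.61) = 0.36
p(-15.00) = -0.00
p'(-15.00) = -0.00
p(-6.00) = -0.00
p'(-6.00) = -0.00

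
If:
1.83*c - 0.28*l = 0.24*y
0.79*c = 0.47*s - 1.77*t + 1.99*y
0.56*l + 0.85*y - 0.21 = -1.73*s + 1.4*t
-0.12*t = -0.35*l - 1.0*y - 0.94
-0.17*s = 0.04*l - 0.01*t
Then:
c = -0.21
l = -0.70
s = 0.12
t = -0.76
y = -0.79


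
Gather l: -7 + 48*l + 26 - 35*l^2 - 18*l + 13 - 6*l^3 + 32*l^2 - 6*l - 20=-6*l^3 - 3*l^2 + 24*l + 12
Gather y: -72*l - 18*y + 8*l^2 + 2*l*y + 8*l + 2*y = 8*l^2 - 64*l + y*(2*l - 16)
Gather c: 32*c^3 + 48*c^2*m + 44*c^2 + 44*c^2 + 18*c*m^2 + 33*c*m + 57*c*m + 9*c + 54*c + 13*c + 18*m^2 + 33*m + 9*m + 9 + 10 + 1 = 32*c^3 + c^2*(48*m + 88) + c*(18*m^2 + 90*m + 76) + 18*m^2 + 42*m + 20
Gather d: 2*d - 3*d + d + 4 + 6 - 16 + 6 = 0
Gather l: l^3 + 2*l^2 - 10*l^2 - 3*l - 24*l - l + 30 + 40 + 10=l^3 - 8*l^2 - 28*l + 80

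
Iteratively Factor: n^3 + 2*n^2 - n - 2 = (n - 1)*(n^2 + 3*n + 2) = (n - 1)*(n + 1)*(n + 2)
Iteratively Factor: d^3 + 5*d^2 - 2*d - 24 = (d - 2)*(d^2 + 7*d + 12) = (d - 2)*(d + 4)*(d + 3)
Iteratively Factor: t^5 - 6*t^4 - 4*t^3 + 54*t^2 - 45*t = (t - 3)*(t^4 - 3*t^3 - 13*t^2 + 15*t) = (t - 5)*(t - 3)*(t^3 + 2*t^2 - 3*t) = (t - 5)*(t - 3)*(t - 1)*(t^2 + 3*t) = (t - 5)*(t - 3)*(t - 1)*(t + 3)*(t)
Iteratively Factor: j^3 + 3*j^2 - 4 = (j + 2)*(j^2 + j - 2) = (j - 1)*(j + 2)*(j + 2)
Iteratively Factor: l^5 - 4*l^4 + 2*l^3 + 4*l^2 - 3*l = (l)*(l^4 - 4*l^3 + 2*l^2 + 4*l - 3) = l*(l - 1)*(l^3 - 3*l^2 - l + 3) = l*(l - 1)^2*(l^2 - 2*l - 3) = l*(l - 1)^2*(l + 1)*(l - 3)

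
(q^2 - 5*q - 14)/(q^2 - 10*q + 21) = (q + 2)/(q - 3)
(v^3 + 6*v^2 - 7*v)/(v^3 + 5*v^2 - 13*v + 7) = v/(v - 1)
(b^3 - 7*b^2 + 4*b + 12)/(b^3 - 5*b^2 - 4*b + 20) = (b^2 - 5*b - 6)/(b^2 - 3*b - 10)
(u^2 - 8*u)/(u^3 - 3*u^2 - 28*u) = (8 - u)/(-u^2 + 3*u + 28)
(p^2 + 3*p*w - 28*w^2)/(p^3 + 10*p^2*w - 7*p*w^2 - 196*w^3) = 1/(p + 7*w)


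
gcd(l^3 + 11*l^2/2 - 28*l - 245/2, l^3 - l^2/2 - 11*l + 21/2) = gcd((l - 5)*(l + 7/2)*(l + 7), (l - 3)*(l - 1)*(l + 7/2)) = l + 7/2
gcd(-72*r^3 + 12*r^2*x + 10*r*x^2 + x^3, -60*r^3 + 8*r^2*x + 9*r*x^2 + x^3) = -12*r^2 + 4*r*x + x^2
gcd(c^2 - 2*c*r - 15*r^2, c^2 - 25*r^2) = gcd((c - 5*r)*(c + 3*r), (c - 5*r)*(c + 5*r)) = -c + 5*r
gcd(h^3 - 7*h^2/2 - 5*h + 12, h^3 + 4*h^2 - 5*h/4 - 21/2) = h^2 + h/2 - 3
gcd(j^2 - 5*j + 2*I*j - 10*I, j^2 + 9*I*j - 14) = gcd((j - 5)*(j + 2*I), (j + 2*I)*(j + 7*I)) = j + 2*I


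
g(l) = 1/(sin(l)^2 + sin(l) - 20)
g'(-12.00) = 0.00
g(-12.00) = -0.05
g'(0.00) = 0.00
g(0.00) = -0.05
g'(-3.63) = 0.00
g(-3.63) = -0.05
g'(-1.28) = 0.00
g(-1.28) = -0.05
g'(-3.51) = 0.00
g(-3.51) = -0.05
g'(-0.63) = 0.00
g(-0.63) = -0.05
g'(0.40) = -0.00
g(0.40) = -0.05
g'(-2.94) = 0.00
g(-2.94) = -0.05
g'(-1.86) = -0.00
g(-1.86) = -0.05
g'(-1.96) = -0.00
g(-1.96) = -0.05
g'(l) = (-2*sin(l)*cos(l) - cos(l))/(sin(l)^2 + sin(l) - 20)^2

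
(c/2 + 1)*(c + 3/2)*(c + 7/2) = c^3/2 + 7*c^2/2 + 61*c/8 + 21/4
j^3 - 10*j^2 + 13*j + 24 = (j - 8)*(j - 3)*(j + 1)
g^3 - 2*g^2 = g^2*(g - 2)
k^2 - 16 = (k - 4)*(k + 4)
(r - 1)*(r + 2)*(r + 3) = r^3 + 4*r^2 + r - 6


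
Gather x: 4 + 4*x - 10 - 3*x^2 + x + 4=-3*x^2 + 5*x - 2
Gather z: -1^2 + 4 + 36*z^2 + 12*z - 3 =36*z^2 + 12*z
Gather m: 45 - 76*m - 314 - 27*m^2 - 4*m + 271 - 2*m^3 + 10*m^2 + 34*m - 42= -2*m^3 - 17*m^2 - 46*m - 40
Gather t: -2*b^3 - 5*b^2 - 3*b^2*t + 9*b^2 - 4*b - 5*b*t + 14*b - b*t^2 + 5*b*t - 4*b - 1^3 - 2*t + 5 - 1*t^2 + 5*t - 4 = -2*b^3 + 4*b^2 + 6*b + t^2*(-b - 1) + t*(3 - 3*b^2)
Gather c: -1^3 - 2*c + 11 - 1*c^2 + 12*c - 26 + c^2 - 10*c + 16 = 0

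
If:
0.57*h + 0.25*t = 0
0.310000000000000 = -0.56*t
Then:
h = 0.24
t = -0.55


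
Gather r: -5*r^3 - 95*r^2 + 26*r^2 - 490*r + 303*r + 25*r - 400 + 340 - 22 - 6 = -5*r^3 - 69*r^2 - 162*r - 88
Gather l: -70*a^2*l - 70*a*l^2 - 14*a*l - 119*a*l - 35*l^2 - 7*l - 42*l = l^2*(-70*a - 35) + l*(-70*a^2 - 133*a - 49)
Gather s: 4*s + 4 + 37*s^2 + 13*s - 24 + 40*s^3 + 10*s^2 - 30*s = 40*s^3 + 47*s^2 - 13*s - 20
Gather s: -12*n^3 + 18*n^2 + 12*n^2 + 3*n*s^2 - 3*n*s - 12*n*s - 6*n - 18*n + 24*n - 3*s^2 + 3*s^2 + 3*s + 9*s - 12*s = -12*n^3 + 30*n^2 + 3*n*s^2 - 15*n*s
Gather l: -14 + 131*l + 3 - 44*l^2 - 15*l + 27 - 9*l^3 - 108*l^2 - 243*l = -9*l^3 - 152*l^2 - 127*l + 16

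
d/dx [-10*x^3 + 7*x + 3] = 7 - 30*x^2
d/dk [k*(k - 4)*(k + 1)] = 3*k^2 - 6*k - 4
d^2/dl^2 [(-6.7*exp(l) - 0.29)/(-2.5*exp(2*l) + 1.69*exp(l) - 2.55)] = (41.875*exp(4*l) + 35.5575*exp(3*l) - 259.95075*exp(2*l) + 22.306919*exp(l) + 44.816505)*exp(l)/(15.625*exp(6*l) - 31.6875*exp(5*l) + 69.23325*exp(4*l) - 69.469309*exp(3*l) + 70.617915*exp(2*l) - 32.967675*exp(l) + 16.581375)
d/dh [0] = 0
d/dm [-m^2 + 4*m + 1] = 4 - 2*m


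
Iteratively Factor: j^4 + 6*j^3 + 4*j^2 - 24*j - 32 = (j + 2)*(j^3 + 4*j^2 - 4*j - 16) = (j + 2)^2*(j^2 + 2*j - 8) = (j + 2)^2*(j + 4)*(j - 2)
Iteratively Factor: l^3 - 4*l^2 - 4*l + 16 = (l - 2)*(l^2 - 2*l - 8) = (l - 4)*(l - 2)*(l + 2)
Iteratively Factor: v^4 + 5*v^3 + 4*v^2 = (v + 1)*(v^3 + 4*v^2) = v*(v + 1)*(v^2 + 4*v) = v^2*(v + 1)*(v + 4)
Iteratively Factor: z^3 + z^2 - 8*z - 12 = (z + 2)*(z^2 - z - 6) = (z + 2)^2*(z - 3)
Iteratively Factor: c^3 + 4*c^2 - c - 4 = (c + 4)*(c^2 - 1) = (c + 1)*(c + 4)*(c - 1)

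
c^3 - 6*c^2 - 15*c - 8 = (c - 8)*(c + 1)^2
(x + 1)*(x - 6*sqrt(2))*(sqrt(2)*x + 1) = sqrt(2)*x^3 - 11*x^2 + sqrt(2)*x^2 - 11*x - 6*sqrt(2)*x - 6*sqrt(2)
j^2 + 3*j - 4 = (j - 1)*(j + 4)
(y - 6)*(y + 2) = y^2 - 4*y - 12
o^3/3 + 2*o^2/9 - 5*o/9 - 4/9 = (o/3 + 1/3)*(o - 4/3)*(o + 1)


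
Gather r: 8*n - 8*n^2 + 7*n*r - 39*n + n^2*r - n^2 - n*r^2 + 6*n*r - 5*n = -9*n^2 - n*r^2 - 36*n + r*(n^2 + 13*n)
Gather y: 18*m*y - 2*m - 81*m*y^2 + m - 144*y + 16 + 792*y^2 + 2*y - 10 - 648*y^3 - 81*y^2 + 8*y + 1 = -m - 648*y^3 + y^2*(711 - 81*m) + y*(18*m - 134) + 7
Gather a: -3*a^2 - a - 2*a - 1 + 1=-3*a^2 - 3*a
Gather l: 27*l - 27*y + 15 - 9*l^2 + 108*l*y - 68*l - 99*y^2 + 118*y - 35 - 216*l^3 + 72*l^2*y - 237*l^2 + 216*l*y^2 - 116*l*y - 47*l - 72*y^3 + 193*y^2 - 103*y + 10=-216*l^3 + l^2*(72*y - 246) + l*(216*y^2 - 8*y - 88) - 72*y^3 + 94*y^2 - 12*y - 10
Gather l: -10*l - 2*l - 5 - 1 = -12*l - 6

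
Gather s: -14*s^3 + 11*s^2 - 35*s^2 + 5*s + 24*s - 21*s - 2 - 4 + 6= -14*s^3 - 24*s^2 + 8*s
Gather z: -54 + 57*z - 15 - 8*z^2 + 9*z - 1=-8*z^2 + 66*z - 70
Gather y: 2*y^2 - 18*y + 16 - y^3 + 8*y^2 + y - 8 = -y^3 + 10*y^2 - 17*y + 8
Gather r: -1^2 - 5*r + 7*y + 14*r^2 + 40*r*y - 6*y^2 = 14*r^2 + r*(40*y - 5) - 6*y^2 + 7*y - 1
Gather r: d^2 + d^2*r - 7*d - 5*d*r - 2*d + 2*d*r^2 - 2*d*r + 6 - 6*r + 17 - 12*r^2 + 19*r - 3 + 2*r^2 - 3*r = d^2 - 9*d + r^2*(2*d - 10) + r*(d^2 - 7*d + 10) + 20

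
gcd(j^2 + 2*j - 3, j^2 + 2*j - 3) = j^2 + 2*j - 3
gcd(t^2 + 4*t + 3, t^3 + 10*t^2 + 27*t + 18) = t^2 + 4*t + 3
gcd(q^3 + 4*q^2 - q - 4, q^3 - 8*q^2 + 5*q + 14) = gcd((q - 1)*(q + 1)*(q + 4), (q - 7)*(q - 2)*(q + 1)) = q + 1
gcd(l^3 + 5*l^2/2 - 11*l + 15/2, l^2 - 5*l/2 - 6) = 1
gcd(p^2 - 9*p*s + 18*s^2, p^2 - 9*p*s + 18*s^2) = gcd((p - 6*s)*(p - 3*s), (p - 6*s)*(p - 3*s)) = p^2 - 9*p*s + 18*s^2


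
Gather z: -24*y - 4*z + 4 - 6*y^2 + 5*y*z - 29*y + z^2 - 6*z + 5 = -6*y^2 - 53*y + z^2 + z*(5*y - 10) + 9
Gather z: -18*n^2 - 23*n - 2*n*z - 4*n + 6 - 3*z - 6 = -18*n^2 - 27*n + z*(-2*n - 3)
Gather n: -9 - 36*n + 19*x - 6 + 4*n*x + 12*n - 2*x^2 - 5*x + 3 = n*(4*x - 24) - 2*x^2 + 14*x - 12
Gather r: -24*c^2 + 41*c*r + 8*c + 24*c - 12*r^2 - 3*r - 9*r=-24*c^2 + 32*c - 12*r^2 + r*(41*c - 12)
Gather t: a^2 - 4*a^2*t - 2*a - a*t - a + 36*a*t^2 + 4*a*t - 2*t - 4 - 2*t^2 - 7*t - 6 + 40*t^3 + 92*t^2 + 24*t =a^2 - 3*a + 40*t^3 + t^2*(36*a + 90) + t*(-4*a^2 + 3*a + 15) - 10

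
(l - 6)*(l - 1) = l^2 - 7*l + 6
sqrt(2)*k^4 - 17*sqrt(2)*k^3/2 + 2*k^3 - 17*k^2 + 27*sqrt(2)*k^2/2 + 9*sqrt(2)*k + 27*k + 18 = (k - 6)*(k - 3)*(k + sqrt(2))*(sqrt(2)*k + sqrt(2)/2)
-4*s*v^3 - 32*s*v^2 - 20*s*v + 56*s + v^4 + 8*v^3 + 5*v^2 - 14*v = (-4*s + v)*(v - 1)*(v + 2)*(v + 7)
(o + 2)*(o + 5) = o^2 + 7*o + 10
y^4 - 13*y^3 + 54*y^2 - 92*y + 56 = (y - 7)*(y - 2)^3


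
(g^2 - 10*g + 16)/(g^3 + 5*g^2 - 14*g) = (g - 8)/(g*(g + 7))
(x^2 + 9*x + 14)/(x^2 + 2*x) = (x + 7)/x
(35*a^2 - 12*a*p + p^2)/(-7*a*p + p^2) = (-5*a + p)/p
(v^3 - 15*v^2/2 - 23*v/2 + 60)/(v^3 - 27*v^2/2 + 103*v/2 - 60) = (v + 3)/(v - 3)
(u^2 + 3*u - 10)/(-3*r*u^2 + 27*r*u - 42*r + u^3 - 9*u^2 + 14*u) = (-u - 5)/(3*r*u - 21*r - u^2 + 7*u)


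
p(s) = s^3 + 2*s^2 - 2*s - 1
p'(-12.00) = 382.00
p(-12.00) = -1417.00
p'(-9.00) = 205.00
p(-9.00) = -550.00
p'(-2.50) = 6.75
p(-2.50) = 0.88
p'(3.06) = 38.33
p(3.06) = 40.26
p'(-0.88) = -3.20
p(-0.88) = 1.63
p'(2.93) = 35.47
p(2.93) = 35.46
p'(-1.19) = -2.51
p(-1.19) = 2.53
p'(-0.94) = -3.11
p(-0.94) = 1.82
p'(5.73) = 119.42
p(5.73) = 241.34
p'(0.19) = -1.13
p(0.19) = -1.30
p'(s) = 3*s^2 + 4*s - 2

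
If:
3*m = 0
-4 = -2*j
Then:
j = 2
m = 0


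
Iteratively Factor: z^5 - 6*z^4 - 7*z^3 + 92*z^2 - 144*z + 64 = (z - 1)*(z^4 - 5*z^3 - 12*z^2 + 80*z - 64) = (z - 4)*(z - 1)*(z^3 - z^2 - 16*z + 16) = (z - 4)*(z - 1)*(z + 4)*(z^2 - 5*z + 4) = (z - 4)^2*(z - 1)*(z + 4)*(z - 1)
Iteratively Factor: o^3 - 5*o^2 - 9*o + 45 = (o + 3)*(o^2 - 8*o + 15) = (o - 3)*(o + 3)*(o - 5)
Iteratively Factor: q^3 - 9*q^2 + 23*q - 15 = (q - 3)*(q^2 - 6*q + 5) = (q - 3)*(q - 1)*(q - 5)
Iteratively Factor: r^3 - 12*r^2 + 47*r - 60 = (r - 5)*(r^2 - 7*r + 12) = (r - 5)*(r - 4)*(r - 3)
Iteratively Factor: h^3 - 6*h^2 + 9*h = (h - 3)*(h^2 - 3*h) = (h - 3)^2*(h)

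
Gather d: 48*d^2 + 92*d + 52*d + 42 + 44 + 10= 48*d^2 + 144*d + 96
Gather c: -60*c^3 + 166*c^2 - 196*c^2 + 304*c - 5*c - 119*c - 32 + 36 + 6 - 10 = -60*c^3 - 30*c^2 + 180*c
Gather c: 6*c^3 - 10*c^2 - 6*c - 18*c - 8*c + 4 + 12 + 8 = 6*c^3 - 10*c^2 - 32*c + 24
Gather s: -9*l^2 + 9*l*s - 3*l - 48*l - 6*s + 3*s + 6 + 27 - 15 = -9*l^2 - 51*l + s*(9*l - 3) + 18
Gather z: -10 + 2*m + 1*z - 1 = 2*m + z - 11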